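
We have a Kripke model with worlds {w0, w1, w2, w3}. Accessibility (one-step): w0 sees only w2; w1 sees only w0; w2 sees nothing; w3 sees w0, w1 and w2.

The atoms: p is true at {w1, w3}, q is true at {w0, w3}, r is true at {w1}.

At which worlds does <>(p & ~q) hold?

{w3}

w0: successors {w2}; p & ~q there: w2:F. ✗
w1: successors {w0}; p & ~q there: w0:F. ✗
w2: no successors, so <>(p & ~q) fails. ✗
w3: successors {w0, w1, w2}; p & ~q there: w0:F, w1:T, w2:F. ✓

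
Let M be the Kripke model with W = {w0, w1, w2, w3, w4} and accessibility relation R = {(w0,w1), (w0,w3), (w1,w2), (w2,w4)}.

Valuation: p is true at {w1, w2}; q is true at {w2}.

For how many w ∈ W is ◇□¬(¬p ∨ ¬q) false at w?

w0: successors {w1, w3}; □¬(¬p ∨ ¬q) there: w1:T, w3:T. ✓
w1: successors {w2}; □¬(¬p ∨ ¬q) there: w2:F. ✗
w2: successors {w4}; □¬(¬p ∨ ¬q) there: w4:T. ✓
w3: no successors, so ◇□¬(¬p ∨ ¬q) fails. ✗
w4: no successors, so ◇□¬(¬p ∨ ¬q) fails. ✗
Satisfying worlds: {w0, w2}.
So ◇□¬(¬p ∨ ¬q) fails at the other 3 worlds.

3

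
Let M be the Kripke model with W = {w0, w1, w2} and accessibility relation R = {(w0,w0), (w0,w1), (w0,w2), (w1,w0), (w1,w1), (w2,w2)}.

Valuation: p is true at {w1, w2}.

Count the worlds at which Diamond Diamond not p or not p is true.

2

w0: Diamond Diamond not p is T, not p is T. ✓
w1: Diamond Diamond not p is T, not p is F. ✓
w2: Diamond Diamond not p is F, not p is F. ✗
Satisfying worlds: {w0, w1}.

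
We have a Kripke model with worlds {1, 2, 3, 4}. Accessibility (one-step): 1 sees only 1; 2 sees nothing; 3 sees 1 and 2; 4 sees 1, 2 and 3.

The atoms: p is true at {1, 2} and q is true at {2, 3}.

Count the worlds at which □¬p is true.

1: successors {1}; ¬p there: 1:F. ✗
2: no successors, so □¬p holds vacuously. ✓
3: successors {1, 2}; ¬p there: 1:F, 2:F. ✗
4: successors {1, 2, 3}; ¬p there: 1:F, 2:F, 3:T. ✗
Satisfying worlds: {2}.

1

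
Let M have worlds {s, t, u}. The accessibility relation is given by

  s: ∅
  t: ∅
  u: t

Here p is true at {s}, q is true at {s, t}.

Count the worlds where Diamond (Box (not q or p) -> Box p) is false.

s: no successors, so Diamond (Box (not q or p) -> Box p) fails. ✗
t: no successors, so Diamond (Box (not q or p) -> Box p) fails. ✗
u: successors {t}; Box (not q or p) -> Box p there: t:T. ✓
Satisfying worlds: {u}.
So Diamond (Box (not q or p) -> Box p) fails at the other 2 worlds.

2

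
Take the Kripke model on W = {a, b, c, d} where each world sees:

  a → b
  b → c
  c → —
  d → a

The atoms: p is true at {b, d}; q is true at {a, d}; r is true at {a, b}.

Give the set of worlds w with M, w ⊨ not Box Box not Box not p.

{a, d}

a: Box Box not Box not p is F. ✓
b: Box Box not Box not p is T. ✗
c: Box Box not Box not p is T. ✗
d: Box Box not Box not p is F. ✓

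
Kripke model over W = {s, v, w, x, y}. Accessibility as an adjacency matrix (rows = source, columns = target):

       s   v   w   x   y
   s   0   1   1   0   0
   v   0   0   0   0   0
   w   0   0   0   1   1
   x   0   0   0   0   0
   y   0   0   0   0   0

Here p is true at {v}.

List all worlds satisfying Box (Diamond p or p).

{v, x, y}

s: successors {v, w}; Diamond p or p there: v:T, w:F. ✗
v: no successors, so Box (Diamond p or p) holds vacuously. ✓
w: successors {x, y}; Diamond p or p there: x:F, y:F. ✗
x: no successors, so Box (Diamond p or p) holds vacuously. ✓
y: no successors, so Box (Diamond p or p) holds vacuously. ✓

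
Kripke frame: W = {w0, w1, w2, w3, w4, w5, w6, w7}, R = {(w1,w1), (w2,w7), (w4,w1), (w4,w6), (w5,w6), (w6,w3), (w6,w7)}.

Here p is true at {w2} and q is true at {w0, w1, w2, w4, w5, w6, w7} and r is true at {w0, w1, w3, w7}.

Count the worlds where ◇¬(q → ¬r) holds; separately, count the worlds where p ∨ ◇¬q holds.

4 and 2

For ◇¬(q → ¬r):
w0: no successors, so ◇¬(q → ¬r) fails. ✗
w1: successors {w1}; ¬(q → ¬r) there: w1:T. ✓
w2: successors {w7}; ¬(q → ¬r) there: w7:T. ✓
w3: no successors, so ◇¬(q → ¬r) fails. ✗
w4: successors {w1, w6}; ¬(q → ¬r) there: w1:T, w6:F. ✓
w5: successors {w6}; ¬(q → ¬r) there: w6:F. ✗
w6: successors {w3, w7}; ¬(q → ¬r) there: w3:F, w7:T. ✓
w7: no successors, so ◇¬(q → ¬r) fails. ✗
— 4 worlds.
For p ∨ ◇¬q:
w0: p is F, ◇¬q is F. ✗
w1: p is F, ◇¬q is F. ✗
w2: p is T, ◇¬q is F. ✓
w3: p is F, ◇¬q is F. ✗
w4: p is F, ◇¬q is F. ✗
w5: p is F, ◇¬q is F. ✗
w6: p is F, ◇¬q is T. ✓
w7: p is F, ◇¬q is F. ✗
— 2 worlds.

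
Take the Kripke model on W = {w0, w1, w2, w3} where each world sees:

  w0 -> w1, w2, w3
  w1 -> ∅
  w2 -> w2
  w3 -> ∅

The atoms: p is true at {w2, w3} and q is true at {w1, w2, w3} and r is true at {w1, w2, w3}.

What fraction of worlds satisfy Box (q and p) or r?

3/4

w0: Box (q and p) is F, r is F. ✗
w1: Box (q and p) is T, r is T. ✓
w2: Box (q and p) is T, r is T. ✓
w3: Box (q and p) is T, r is T. ✓
That's 3 of 4 worlds, so 3/4.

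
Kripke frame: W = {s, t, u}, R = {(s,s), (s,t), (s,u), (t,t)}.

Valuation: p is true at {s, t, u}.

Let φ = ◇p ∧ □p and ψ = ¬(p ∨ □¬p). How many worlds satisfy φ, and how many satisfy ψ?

For ◇p ∧ □p:
s: ◇p is T, □p is T. ✓
t: ◇p is T, □p is T. ✓
u: ◇p is F, □p is T. ✗
— 2 worlds.
For ¬(p ∨ □¬p):
s: p ∨ □¬p is T. ✗
t: p ∨ □¬p is T. ✗
u: p ∨ □¬p is T. ✗
— 0 worlds.

2 and 0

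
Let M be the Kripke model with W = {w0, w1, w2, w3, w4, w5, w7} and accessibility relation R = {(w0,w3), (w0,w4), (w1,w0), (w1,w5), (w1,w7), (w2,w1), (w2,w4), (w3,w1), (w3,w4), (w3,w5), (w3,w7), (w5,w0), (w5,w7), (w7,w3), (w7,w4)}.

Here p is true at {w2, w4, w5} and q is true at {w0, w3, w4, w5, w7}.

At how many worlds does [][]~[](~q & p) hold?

2

w0: successors {w3, w4}; []~[](~q & p) there: w3:F, w4:T. ✗
w1: successors {w0, w5, w7}; []~[](~q & p) there: w0:F, w5:T, w7:F. ✗
w2: successors {w1, w4}; []~[](~q & p) there: w1:T, w4:T. ✓
w3: successors {w1, w4, w5, w7}; []~[](~q & p) there: w1:T, w4:T, w5:T, w7:F. ✗
w4: no successors, so [][]~[](~q & p) holds vacuously. ✓
w5: successors {w0, w7}; []~[](~q & p) there: w0:F, w7:F. ✗
w7: successors {w3, w4}; []~[](~q & p) there: w3:F, w4:T. ✗
Satisfying worlds: {w2, w4}.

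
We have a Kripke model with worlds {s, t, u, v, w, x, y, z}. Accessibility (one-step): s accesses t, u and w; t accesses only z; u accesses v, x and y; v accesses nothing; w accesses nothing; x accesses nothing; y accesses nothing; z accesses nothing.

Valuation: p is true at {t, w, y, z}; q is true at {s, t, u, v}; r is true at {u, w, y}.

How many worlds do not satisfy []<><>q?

3

s: successors {t, u, w}; <><>q there: t:F, u:F, w:F. ✗
t: successors {z}; <><>q there: z:F. ✗
u: successors {v, x, y}; <><>q there: v:F, x:F, y:F. ✗
v: no successors, so []<><>q holds vacuously. ✓
w: no successors, so []<><>q holds vacuously. ✓
x: no successors, so []<><>q holds vacuously. ✓
y: no successors, so []<><>q holds vacuously. ✓
z: no successors, so []<><>q holds vacuously. ✓
Satisfying worlds: {v, w, x, y, z}.
So []<><>q fails at the other 3 worlds.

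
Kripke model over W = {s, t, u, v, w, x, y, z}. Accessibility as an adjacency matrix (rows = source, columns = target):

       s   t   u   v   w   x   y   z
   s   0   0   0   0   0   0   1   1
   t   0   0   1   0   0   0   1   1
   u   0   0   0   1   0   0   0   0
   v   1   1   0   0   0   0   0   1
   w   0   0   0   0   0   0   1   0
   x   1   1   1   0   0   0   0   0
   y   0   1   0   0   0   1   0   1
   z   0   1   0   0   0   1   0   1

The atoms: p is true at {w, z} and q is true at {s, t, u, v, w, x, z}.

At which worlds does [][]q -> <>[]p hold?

s: [][]q is T, <>[]p is F. ✗
t: [][]q is T, <>[]p is F. ✗
u: [][]q is T, <>[]p is F. ✗
v: [][]q is F, <>[]p is F. ✓
w: [][]q is T, <>[]p is F. ✗
x: [][]q is F, <>[]p is F. ✓
y: [][]q is F, <>[]p is F. ✓
z: [][]q is F, <>[]p is F. ✓

{v, x, y, z}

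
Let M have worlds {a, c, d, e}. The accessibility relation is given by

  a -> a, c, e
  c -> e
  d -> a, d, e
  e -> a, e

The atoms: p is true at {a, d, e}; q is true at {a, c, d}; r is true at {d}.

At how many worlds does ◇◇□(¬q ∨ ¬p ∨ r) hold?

3

a: successors {a, c, e}; ◇□(¬q ∨ ¬p ∨ r) there: a:T, c:F, e:F. ✓
c: successors {e}; ◇□(¬q ∨ ¬p ∨ r) there: e:F. ✗
d: successors {a, d, e}; ◇□(¬q ∨ ¬p ∨ r) there: a:T, d:F, e:F. ✓
e: successors {a, e}; ◇□(¬q ∨ ¬p ∨ r) there: a:T, e:F. ✓
Satisfying worlds: {a, d, e}.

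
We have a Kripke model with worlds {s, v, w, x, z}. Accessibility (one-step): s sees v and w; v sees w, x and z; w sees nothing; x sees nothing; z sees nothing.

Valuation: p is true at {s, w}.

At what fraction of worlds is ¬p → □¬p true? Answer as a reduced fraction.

s: ¬p is F, □¬p is F. ✓
v: ¬p is T, □¬p is F. ✗
w: ¬p is F, □¬p is T. ✓
x: ¬p is T, □¬p is T. ✓
z: ¬p is T, □¬p is T. ✓
That's 4 of 5 worlds, so 4/5.

4/5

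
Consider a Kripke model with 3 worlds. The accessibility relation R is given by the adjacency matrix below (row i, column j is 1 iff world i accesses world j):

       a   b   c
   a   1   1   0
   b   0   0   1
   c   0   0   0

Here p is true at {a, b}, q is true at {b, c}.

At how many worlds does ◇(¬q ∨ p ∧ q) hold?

1

a: successors {a, b}; ¬q ∨ p ∧ q there: a:T, b:T. ✓
b: successors {c}; ¬q ∨ p ∧ q there: c:F. ✗
c: no successors, so ◇(¬q ∨ p ∧ q) fails. ✗
Satisfying worlds: {a}.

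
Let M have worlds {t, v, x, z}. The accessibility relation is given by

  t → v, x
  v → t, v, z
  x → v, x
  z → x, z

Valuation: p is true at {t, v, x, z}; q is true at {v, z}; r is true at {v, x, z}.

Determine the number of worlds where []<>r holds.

t: successors {v, x}; <>r there: v:T, x:T. ✓
v: successors {t, v, z}; <>r there: t:T, v:T, z:T. ✓
x: successors {v, x}; <>r there: v:T, x:T. ✓
z: successors {x, z}; <>r there: x:T, z:T. ✓
Satisfying worlds: {t, v, x, z}.

4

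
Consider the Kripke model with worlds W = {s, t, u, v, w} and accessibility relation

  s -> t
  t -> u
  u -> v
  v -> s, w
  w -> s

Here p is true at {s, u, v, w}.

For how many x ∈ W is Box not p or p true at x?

s: Box not p is T, p is T. ✓
t: Box not p is F, p is F. ✗
u: Box not p is F, p is T. ✓
v: Box not p is F, p is T. ✓
w: Box not p is F, p is T. ✓
Satisfying worlds: {s, u, v, w}.

4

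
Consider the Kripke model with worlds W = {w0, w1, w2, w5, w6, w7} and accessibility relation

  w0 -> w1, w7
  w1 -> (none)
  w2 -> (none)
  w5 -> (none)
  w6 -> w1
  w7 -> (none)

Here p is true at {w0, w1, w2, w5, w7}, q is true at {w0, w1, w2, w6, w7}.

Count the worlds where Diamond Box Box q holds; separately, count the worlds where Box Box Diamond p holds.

2 and 6

For Diamond Box Box q:
w0: successors {w1, w7}; Box Box q there: w1:T, w7:T. ✓
w1: no successors, so Diamond Box Box q fails. ✗
w2: no successors, so Diamond Box Box q fails. ✗
w5: no successors, so Diamond Box Box q fails. ✗
w6: successors {w1}; Box Box q there: w1:T. ✓
w7: no successors, so Diamond Box Box q fails. ✗
— 2 worlds.
For Box Box Diamond p:
w0: successors {w1, w7}; Box Diamond p there: w1:T, w7:T. ✓
w1: no successors, so Box Box Diamond p holds vacuously. ✓
w2: no successors, so Box Box Diamond p holds vacuously. ✓
w5: no successors, so Box Box Diamond p holds vacuously. ✓
w6: successors {w1}; Box Diamond p there: w1:T. ✓
w7: no successors, so Box Box Diamond p holds vacuously. ✓
— 6 worlds.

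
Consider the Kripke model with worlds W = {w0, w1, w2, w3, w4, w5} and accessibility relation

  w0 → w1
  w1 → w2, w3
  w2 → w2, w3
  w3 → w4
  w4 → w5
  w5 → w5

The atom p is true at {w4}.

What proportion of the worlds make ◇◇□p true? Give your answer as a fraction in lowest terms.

w0: successors {w1}; ◇□p there: w1:T. ✓
w1: successors {w2, w3}; ◇□p there: w2:T, w3:F. ✓
w2: successors {w2, w3}; ◇□p there: w2:T, w3:F. ✓
w3: successors {w4}; ◇□p there: w4:F. ✗
w4: successors {w5}; ◇□p there: w5:F. ✗
w5: successors {w5}; ◇□p there: w5:F. ✗
That's 3 of 6 worlds, so 3/6 = 1/2.

1/2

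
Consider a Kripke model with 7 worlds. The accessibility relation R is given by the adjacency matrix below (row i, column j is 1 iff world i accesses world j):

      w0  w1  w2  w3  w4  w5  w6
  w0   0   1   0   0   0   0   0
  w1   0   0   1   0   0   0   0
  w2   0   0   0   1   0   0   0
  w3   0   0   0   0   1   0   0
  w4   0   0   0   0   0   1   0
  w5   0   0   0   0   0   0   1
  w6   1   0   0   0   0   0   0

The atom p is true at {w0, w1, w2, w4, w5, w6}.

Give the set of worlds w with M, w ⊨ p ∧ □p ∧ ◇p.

{w0, w1, w4, w5, w6}

w0: p is T, □p ∧ ◇p is T. ✓
w1: p is T, □p ∧ ◇p is T. ✓
w2: p is T, □p ∧ ◇p is F. ✗
w3: p is F, □p ∧ ◇p is T. ✗
w4: p is T, □p ∧ ◇p is T. ✓
w5: p is T, □p ∧ ◇p is T. ✓
w6: p is T, □p ∧ ◇p is T. ✓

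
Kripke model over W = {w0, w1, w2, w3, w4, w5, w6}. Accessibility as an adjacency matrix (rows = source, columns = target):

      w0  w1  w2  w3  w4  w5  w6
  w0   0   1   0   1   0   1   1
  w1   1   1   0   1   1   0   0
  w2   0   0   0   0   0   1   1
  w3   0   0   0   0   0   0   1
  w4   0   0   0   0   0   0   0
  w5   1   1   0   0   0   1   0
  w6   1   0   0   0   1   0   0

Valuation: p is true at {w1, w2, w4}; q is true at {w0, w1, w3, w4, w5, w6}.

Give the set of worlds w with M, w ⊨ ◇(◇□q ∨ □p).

{w0, w1, w2, w3, w5, w6}

w0: successors {w1, w3, w5, w6}; ◇□q ∨ □p there: w1:T, w3:T, w5:T, w6:T. ✓
w1: successors {w0, w1, w3, w4}; ◇□q ∨ □p there: w0:T, w1:T, w3:T, w4:T. ✓
w2: successors {w5, w6}; ◇□q ∨ □p there: w5:T, w6:T. ✓
w3: successors {w6}; ◇□q ∨ □p there: w6:T. ✓
w4: no successors, so ◇(◇□q ∨ □p) fails. ✗
w5: successors {w0, w1, w5}; ◇□q ∨ □p there: w0:T, w1:T, w5:T. ✓
w6: successors {w0, w4}; ◇□q ∨ □p there: w0:T, w4:T. ✓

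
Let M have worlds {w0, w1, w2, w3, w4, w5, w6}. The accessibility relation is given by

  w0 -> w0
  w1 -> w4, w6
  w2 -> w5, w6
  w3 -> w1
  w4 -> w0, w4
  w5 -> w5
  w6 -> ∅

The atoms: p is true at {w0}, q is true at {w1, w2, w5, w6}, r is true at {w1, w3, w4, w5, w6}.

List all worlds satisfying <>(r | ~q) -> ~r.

w0: <>(r | ~q) is T, ~r is T. ✓
w1: <>(r | ~q) is T, ~r is F. ✗
w2: <>(r | ~q) is T, ~r is T. ✓
w3: <>(r | ~q) is T, ~r is F. ✗
w4: <>(r | ~q) is T, ~r is F. ✗
w5: <>(r | ~q) is T, ~r is F. ✗
w6: <>(r | ~q) is F, ~r is F. ✓

{w0, w2, w6}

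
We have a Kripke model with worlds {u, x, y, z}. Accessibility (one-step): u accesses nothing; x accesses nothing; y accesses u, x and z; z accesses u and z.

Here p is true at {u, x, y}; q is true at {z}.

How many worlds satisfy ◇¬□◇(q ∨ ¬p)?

u: no successors, so ◇¬□◇(q ∨ ¬p) fails. ✗
x: no successors, so ◇¬□◇(q ∨ ¬p) fails. ✗
y: successors {u, x, z}; ¬□◇(q ∨ ¬p) there: u:F, x:F, z:T. ✓
z: successors {u, z}; ¬□◇(q ∨ ¬p) there: u:F, z:T. ✓
Satisfying worlds: {y, z}.

2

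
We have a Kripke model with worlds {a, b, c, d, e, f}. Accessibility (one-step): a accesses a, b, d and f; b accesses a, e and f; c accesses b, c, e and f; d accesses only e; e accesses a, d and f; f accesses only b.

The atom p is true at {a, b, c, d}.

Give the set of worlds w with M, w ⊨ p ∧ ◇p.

{a, b, c}

a: p is T, ◇p is T. ✓
b: p is T, ◇p is T. ✓
c: p is T, ◇p is T. ✓
d: p is T, ◇p is F. ✗
e: p is F, ◇p is T. ✗
f: p is F, ◇p is T. ✗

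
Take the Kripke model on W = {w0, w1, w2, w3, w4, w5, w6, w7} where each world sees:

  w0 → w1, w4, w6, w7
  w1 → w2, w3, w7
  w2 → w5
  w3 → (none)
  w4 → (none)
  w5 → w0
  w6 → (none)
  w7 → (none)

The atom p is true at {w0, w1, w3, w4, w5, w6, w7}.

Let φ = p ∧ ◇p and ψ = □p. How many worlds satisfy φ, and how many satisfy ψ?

3 and 7

For p ∧ ◇p:
w0: p is T, ◇p is T. ✓
w1: p is T, ◇p is T. ✓
w2: p is F, ◇p is T. ✗
w3: p is T, ◇p is F. ✗
w4: p is T, ◇p is F. ✗
w5: p is T, ◇p is T. ✓
w6: p is T, ◇p is F. ✗
w7: p is T, ◇p is F. ✗
— 3 worlds.
For □p:
w0: successors {w1, w4, w6, w7}; p there: w1:T, w4:T, w6:T, w7:T. ✓
w1: successors {w2, w3, w7}; p there: w2:F, w3:T, w7:T. ✗
w2: successors {w5}; p there: w5:T. ✓
w3: no successors, so □p holds vacuously. ✓
w4: no successors, so □p holds vacuously. ✓
w5: successors {w0}; p there: w0:T. ✓
w6: no successors, so □p holds vacuously. ✓
w7: no successors, so □p holds vacuously. ✓
— 7 worlds.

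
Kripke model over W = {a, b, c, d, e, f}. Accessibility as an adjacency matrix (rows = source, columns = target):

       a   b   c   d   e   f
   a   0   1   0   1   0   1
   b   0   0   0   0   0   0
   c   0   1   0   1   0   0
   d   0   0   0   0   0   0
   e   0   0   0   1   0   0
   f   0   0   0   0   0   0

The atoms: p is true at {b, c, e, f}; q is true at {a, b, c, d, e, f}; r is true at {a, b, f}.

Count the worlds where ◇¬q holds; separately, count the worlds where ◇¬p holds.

For ◇¬q:
a: successors {b, d, f}; ¬q there: b:F, d:F, f:F. ✗
b: no successors, so ◇¬q fails. ✗
c: successors {b, d}; ¬q there: b:F, d:F. ✗
d: no successors, so ◇¬q fails. ✗
e: successors {d}; ¬q there: d:F. ✗
f: no successors, so ◇¬q fails. ✗
— 0 worlds.
For ◇¬p:
a: successors {b, d, f}; ¬p there: b:F, d:T, f:F. ✓
b: no successors, so ◇¬p fails. ✗
c: successors {b, d}; ¬p there: b:F, d:T. ✓
d: no successors, so ◇¬p fails. ✗
e: successors {d}; ¬p there: d:T. ✓
f: no successors, so ◇¬p fails. ✗
— 3 worlds.

0 and 3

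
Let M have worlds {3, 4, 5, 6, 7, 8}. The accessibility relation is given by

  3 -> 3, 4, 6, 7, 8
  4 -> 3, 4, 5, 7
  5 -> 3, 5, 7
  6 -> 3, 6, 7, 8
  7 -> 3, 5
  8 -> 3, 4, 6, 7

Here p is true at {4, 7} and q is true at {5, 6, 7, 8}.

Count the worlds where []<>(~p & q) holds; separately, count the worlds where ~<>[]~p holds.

6 and 1

For []<>(~p & q):
3: successors {3, 4, 6, 7, 8}; <>(~p & q) there: 3:T, 4:T, 6:T, 7:T, 8:T. ✓
4: successors {3, 4, 5, 7}; <>(~p & q) there: 3:T, 4:T, 5:T, 7:T. ✓
5: successors {3, 5, 7}; <>(~p & q) there: 3:T, 5:T, 7:T. ✓
6: successors {3, 6, 7, 8}; <>(~p & q) there: 3:T, 6:T, 7:T, 8:T. ✓
7: successors {3, 5}; <>(~p & q) there: 3:T, 5:T. ✓
8: successors {3, 4, 6, 7}; <>(~p & q) there: 3:T, 4:T, 6:T, 7:T. ✓
— 6 worlds.
For ~<>[]~p:
3: <>[]~p is T. ✗
4: <>[]~p is T. ✗
5: <>[]~p is T. ✗
6: <>[]~p is T. ✗
7: <>[]~p is F. ✓
8: <>[]~p is T. ✗
— 1 world.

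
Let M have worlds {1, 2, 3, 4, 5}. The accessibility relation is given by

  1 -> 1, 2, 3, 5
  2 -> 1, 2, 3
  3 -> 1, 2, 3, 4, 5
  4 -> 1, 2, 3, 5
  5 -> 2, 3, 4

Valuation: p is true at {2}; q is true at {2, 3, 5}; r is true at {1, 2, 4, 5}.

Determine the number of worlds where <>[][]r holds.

0

1: successors {1, 2, 3, 5}; [][]r there: 1:F, 2:F, 3:F, 5:F. ✗
2: successors {1, 2, 3}; [][]r there: 1:F, 2:F, 3:F. ✗
3: successors {1, 2, 3, 4, 5}; [][]r there: 1:F, 2:F, 3:F, 4:F, 5:F. ✗
4: successors {1, 2, 3, 5}; [][]r there: 1:F, 2:F, 3:F, 5:F. ✗
5: successors {2, 3, 4}; [][]r there: 2:F, 3:F, 4:F. ✗
Satisfying worlds: ∅.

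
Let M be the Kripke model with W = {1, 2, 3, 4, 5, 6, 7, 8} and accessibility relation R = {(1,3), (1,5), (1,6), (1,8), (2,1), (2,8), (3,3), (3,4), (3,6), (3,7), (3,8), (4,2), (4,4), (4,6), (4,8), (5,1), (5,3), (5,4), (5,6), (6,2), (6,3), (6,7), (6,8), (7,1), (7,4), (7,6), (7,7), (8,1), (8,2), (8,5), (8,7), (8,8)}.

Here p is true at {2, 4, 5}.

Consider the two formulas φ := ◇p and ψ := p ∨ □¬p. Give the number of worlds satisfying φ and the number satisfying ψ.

7 and 3

For ◇p:
1: successors {3, 5, 6, 8}; p there: 3:F, 5:T, 6:F, 8:F. ✓
2: successors {1, 8}; p there: 1:F, 8:F. ✗
3: successors {3, 4, 6, 7, 8}; p there: 3:F, 4:T, 6:F, 7:F, 8:F. ✓
4: successors {2, 4, 6, 8}; p there: 2:T, 4:T, 6:F, 8:F. ✓
5: successors {1, 3, 4, 6}; p there: 1:F, 3:F, 4:T, 6:F. ✓
6: successors {2, 3, 7, 8}; p there: 2:T, 3:F, 7:F, 8:F. ✓
7: successors {1, 4, 6, 7}; p there: 1:F, 4:T, 6:F, 7:F. ✓
8: successors {1, 2, 5, 7, 8}; p there: 1:F, 2:T, 5:T, 7:F, 8:F. ✓
— 7 worlds.
For p ∨ □¬p:
1: p is F, □¬p is F. ✗
2: p is T, □¬p is T. ✓
3: p is F, □¬p is F. ✗
4: p is T, □¬p is F. ✓
5: p is T, □¬p is F. ✓
6: p is F, □¬p is F. ✗
7: p is F, □¬p is F. ✗
8: p is F, □¬p is F. ✗
— 3 worlds.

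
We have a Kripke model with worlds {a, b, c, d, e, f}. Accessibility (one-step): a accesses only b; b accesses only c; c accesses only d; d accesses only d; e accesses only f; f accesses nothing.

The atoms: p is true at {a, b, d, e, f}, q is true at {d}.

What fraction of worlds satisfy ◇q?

a: successors {b}; q there: b:F. ✗
b: successors {c}; q there: c:F. ✗
c: successors {d}; q there: d:T. ✓
d: successors {d}; q there: d:T. ✓
e: successors {f}; q there: f:F. ✗
f: no successors, so ◇q fails. ✗
That's 2 of 6 worlds, so 2/6 = 1/3.

1/3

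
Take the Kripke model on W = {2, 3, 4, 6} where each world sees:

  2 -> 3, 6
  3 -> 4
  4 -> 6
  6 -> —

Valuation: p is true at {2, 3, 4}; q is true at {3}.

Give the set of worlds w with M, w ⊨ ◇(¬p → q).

{2, 3}

2: successors {3, 6}; ¬p → q there: 3:T, 6:F. ✓
3: successors {4}; ¬p → q there: 4:T. ✓
4: successors {6}; ¬p → q there: 6:F. ✗
6: no successors, so ◇(¬p → q) fails. ✗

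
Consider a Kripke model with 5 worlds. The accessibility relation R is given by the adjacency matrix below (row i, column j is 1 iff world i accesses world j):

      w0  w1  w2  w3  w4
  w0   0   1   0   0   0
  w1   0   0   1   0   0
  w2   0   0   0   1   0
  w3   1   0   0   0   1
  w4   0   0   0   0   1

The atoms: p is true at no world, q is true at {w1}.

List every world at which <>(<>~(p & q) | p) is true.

w0: successors {w1}; <>~(p & q) | p there: w1:T. ✓
w1: successors {w2}; <>~(p & q) | p there: w2:T. ✓
w2: successors {w3}; <>~(p & q) | p there: w3:T. ✓
w3: successors {w0, w4}; <>~(p & q) | p there: w0:T, w4:T. ✓
w4: successors {w4}; <>~(p & q) | p there: w4:T. ✓

{w0, w1, w2, w3, w4}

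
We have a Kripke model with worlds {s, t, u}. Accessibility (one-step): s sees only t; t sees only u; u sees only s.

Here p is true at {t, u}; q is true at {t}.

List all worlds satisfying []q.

{s}

s: successors {t}; q there: t:T. ✓
t: successors {u}; q there: u:F. ✗
u: successors {s}; q there: s:F. ✗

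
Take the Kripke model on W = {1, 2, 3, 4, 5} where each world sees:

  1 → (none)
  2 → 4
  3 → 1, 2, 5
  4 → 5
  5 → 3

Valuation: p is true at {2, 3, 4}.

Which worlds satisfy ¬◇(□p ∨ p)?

{1}

1: ◇(□p ∨ p) is F. ✓
2: ◇(□p ∨ p) is T. ✗
3: ◇(□p ∨ p) is T. ✗
4: ◇(□p ∨ p) is T. ✗
5: ◇(□p ∨ p) is T. ✗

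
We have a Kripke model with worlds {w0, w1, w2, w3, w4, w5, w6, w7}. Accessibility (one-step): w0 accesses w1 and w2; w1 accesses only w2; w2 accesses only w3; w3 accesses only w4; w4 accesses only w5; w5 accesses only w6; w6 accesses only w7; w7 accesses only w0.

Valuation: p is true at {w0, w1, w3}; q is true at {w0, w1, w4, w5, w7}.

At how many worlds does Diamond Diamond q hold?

w0: successors {w1, w2}; Diamond q there: w1:F, w2:F. ✗
w1: successors {w2}; Diamond q there: w2:F. ✗
w2: successors {w3}; Diamond q there: w3:T. ✓
w3: successors {w4}; Diamond q there: w4:T. ✓
w4: successors {w5}; Diamond q there: w5:F. ✗
w5: successors {w6}; Diamond q there: w6:T. ✓
w6: successors {w7}; Diamond q there: w7:T. ✓
w7: successors {w0}; Diamond q there: w0:T. ✓
Satisfying worlds: {w2, w3, w5, w6, w7}.

5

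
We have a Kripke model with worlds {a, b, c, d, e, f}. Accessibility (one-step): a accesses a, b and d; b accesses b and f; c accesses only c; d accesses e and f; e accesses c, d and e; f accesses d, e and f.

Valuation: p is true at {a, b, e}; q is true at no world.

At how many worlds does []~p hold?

1

a: successors {a, b, d}; ~p there: a:F, b:F, d:T. ✗
b: successors {b, f}; ~p there: b:F, f:T. ✗
c: successors {c}; ~p there: c:T. ✓
d: successors {e, f}; ~p there: e:F, f:T. ✗
e: successors {c, d, e}; ~p there: c:T, d:T, e:F. ✗
f: successors {d, e, f}; ~p there: d:T, e:F, f:T. ✗
Satisfying worlds: {c}.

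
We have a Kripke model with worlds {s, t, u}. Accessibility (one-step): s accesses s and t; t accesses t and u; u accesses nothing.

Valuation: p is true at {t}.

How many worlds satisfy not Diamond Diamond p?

1

s: Diamond Diamond p is T. ✗
t: Diamond Diamond p is T. ✗
u: Diamond Diamond p is F. ✓
Satisfying worlds: {u}.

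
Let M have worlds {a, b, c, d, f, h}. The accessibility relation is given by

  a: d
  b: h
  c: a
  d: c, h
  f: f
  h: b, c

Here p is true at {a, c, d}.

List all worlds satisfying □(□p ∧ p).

a: successors {d}; □p ∧ p there: d:F. ✗
b: successors {h}; □p ∧ p there: h:F. ✗
c: successors {a}; □p ∧ p there: a:T. ✓
d: successors {c, h}; □p ∧ p there: c:T, h:F. ✗
f: successors {f}; □p ∧ p there: f:F. ✗
h: successors {b, c}; □p ∧ p there: b:F, c:T. ✗

{c}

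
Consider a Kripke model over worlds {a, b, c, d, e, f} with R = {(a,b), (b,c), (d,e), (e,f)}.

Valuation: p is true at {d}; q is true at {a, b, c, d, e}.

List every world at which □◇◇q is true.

{c, f}

a: successors {b}; ◇◇q there: b:F. ✗
b: successors {c}; ◇◇q there: c:F. ✗
c: no successors, so □◇◇q holds vacuously. ✓
d: successors {e}; ◇◇q there: e:F. ✗
e: successors {f}; ◇◇q there: f:F. ✗
f: no successors, so □◇◇q holds vacuously. ✓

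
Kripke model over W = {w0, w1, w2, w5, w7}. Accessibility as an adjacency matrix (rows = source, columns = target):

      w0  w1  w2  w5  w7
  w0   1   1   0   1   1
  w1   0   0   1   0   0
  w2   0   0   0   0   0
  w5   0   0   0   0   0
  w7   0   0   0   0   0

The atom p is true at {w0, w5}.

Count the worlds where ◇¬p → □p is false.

2

w0: ◇¬p is T, □p is F. ✗
w1: ◇¬p is T, □p is F. ✗
w2: ◇¬p is F, □p is T. ✓
w5: ◇¬p is F, □p is T. ✓
w7: ◇¬p is F, □p is T. ✓
Satisfying worlds: {w2, w5, w7}.
So ◇¬p → □p fails at the other 2 worlds.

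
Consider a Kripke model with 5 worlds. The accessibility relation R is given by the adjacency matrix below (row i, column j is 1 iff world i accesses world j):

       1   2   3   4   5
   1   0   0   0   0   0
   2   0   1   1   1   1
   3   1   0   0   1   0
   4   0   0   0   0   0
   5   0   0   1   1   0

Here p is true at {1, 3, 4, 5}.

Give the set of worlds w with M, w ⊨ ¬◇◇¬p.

1: ◇◇¬p is F. ✓
2: ◇◇¬p is T. ✗
3: ◇◇¬p is F. ✓
4: ◇◇¬p is F. ✓
5: ◇◇¬p is F. ✓

{1, 3, 4, 5}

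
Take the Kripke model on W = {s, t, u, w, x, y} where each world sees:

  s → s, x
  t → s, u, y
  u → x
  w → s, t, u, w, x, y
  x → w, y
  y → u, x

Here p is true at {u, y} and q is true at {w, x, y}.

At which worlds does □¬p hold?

{s, u}

s: successors {s, x}; ¬p there: s:T, x:T. ✓
t: successors {s, u, y}; ¬p there: s:T, u:F, y:F. ✗
u: successors {x}; ¬p there: x:T. ✓
w: successors {s, t, u, w, x, y}; ¬p there: s:T, t:T, u:F, w:T, x:T, y:F. ✗
x: successors {w, y}; ¬p there: w:T, y:F. ✗
y: successors {u, x}; ¬p there: u:F, x:T. ✗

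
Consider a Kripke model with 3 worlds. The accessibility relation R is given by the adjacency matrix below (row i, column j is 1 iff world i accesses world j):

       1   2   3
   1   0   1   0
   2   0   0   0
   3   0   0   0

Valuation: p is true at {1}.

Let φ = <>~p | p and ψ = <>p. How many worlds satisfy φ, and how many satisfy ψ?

For <>~p | p:
1: <>~p is T, p is T. ✓
2: <>~p is F, p is F. ✗
3: <>~p is F, p is F. ✗
— 1 world.
For <>p:
1: successors {2}; p there: 2:F. ✗
2: no successors, so <>p fails. ✗
3: no successors, so <>p fails. ✗
— 0 worlds.

1 and 0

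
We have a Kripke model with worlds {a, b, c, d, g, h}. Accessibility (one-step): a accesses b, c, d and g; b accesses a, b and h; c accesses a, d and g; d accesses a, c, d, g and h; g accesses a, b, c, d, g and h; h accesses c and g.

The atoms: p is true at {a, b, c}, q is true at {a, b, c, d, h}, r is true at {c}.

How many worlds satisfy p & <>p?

a: p is T, <>p is T. ✓
b: p is T, <>p is T. ✓
c: p is T, <>p is T. ✓
d: p is F, <>p is T. ✗
g: p is F, <>p is T. ✗
h: p is F, <>p is T. ✗
Satisfying worlds: {a, b, c}.

3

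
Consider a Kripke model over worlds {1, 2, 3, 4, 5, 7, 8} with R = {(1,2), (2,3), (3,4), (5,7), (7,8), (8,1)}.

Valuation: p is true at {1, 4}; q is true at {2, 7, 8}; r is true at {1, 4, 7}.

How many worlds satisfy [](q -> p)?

1: successors {2}; q -> p there: 2:F. ✗
2: successors {3}; q -> p there: 3:T. ✓
3: successors {4}; q -> p there: 4:T. ✓
4: no successors, so [](q -> p) holds vacuously. ✓
5: successors {7}; q -> p there: 7:F. ✗
7: successors {8}; q -> p there: 8:F. ✗
8: successors {1}; q -> p there: 1:T. ✓
Satisfying worlds: {2, 3, 4, 8}.

4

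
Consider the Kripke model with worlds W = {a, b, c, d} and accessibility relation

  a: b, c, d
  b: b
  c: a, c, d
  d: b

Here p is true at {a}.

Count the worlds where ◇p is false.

3

a: successors {b, c, d}; p there: b:F, c:F, d:F. ✗
b: successors {b}; p there: b:F. ✗
c: successors {a, c, d}; p there: a:T, c:F, d:F. ✓
d: successors {b}; p there: b:F. ✗
Satisfying worlds: {c}.
So ◇p fails at the other 3 worlds.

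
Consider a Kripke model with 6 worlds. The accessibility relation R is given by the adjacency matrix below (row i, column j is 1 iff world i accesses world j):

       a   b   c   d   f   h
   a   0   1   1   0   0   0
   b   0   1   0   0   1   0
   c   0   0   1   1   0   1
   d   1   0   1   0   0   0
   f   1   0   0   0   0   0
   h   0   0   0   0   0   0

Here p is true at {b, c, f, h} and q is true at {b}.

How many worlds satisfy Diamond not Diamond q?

4

a: successors {b, c}; not Diamond q there: b:F, c:T. ✓
b: successors {b, f}; not Diamond q there: b:F, f:T. ✓
c: successors {c, d, h}; not Diamond q there: c:T, d:T, h:T. ✓
d: successors {a, c}; not Diamond q there: a:F, c:T. ✓
f: successors {a}; not Diamond q there: a:F. ✗
h: no successors, so Diamond not Diamond q fails. ✗
Satisfying worlds: {a, b, c, d}.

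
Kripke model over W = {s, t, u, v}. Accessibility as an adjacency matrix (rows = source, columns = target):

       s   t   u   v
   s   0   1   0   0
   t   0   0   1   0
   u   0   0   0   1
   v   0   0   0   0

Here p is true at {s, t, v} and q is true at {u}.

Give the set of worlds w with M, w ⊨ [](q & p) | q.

{u, v}

s: [](q & p) is F, q is F. ✗
t: [](q & p) is F, q is F. ✗
u: [](q & p) is F, q is T. ✓
v: [](q & p) is T, q is F. ✓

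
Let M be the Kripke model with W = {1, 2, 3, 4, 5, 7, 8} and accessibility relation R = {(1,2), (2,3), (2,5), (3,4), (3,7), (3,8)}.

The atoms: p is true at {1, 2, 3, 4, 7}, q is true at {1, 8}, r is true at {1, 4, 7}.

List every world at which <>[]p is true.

{2, 3}

1: successors {2}; []p there: 2:F. ✗
2: successors {3, 5}; []p there: 3:F, 5:T. ✓
3: successors {4, 7, 8}; []p there: 4:T, 7:T, 8:T. ✓
4: no successors, so <>[]p fails. ✗
5: no successors, so <>[]p fails. ✗
7: no successors, so <>[]p fails. ✗
8: no successors, so <>[]p fails. ✗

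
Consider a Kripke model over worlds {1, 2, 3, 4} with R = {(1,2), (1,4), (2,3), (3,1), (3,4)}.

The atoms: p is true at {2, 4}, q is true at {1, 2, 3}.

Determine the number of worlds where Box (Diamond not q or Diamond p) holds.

2

1: successors {2, 4}; Diamond not q or Diamond p there: 2:F, 4:F. ✗
2: successors {3}; Diamond not q or Diamond p there: 3:T. ✓
3: successors {1, 4}; Diamond not q or Diamond p there: 1:T, 4:F. ✗
4: no successors, so Box (Diamond not q or Diamond p) holds vacuously. ✓
Satisfying worlds: {2, 4}.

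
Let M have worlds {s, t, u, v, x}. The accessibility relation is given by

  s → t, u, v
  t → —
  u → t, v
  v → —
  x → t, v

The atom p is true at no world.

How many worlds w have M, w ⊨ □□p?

4

s: successors {t, u, v}; □p there: t:T, u:F, v:T. ✗
t: no successors, so □□p holds vacuously. ✓
u: successors {t, v}; □p there: t:T, v:T. ✓
v: no successors, so □□p holds vacuously. ✓
x: successors {t, v}; □p there: t:T, v:T. ✓
Satisfying worlds: {t, u, v, x}.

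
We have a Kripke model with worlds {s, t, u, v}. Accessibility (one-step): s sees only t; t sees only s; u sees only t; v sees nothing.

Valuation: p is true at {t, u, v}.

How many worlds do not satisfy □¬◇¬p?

s: successors {t}; ¬◇¬p there: t:F. ✗
t: successors {s}; ¬◇¬p there: s:T. ✓
u: successors {t}; ¬◇¬p there: t:F. ✗
v: no successors, so □¬◇¬p holds vacuously. ✓
Satisfying worlds: {t, v}.
So □¬◇¬p fails at the other 2 worlds.

2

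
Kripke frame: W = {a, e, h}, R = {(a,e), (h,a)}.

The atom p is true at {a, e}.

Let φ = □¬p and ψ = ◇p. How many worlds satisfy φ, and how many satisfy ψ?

For □¬p:
a: successors {e}; ¬p there: e:F. ✗
e: no successors, so □¬p holds vacuously. ✓
h: successors {a}; ¬p there: a:F. ✗
— 1 world.
For ◇p:
a: successors {e}; p there: e:T. ✓
e: no successors, so ◇p fails. ✗
h: successors {a}; p there: a:T. ✓
— 2 worlds.

1 and 2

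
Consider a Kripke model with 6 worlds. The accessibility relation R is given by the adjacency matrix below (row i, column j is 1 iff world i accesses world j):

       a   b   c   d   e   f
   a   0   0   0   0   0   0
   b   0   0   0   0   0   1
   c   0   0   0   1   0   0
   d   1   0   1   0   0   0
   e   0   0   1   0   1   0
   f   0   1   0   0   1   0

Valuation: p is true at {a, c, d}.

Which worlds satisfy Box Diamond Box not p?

a: no successors, so Box Diamond Box not p holds vacuously. ✓
b: successors {f}; Diamond Box not p there: f:T. ✓
c: successors {d}; Diamond Box not p there: d:T. ✓
d: successors {a, c}; Diamond Box not p there: a:F, c:F. ✗
e: successors {c, e}; Diamond Box not p there: c:F, e:F. ✗
f: successors {b, e}; Diamond Box not p there: b:T, e:F. ✗

{a, b, c}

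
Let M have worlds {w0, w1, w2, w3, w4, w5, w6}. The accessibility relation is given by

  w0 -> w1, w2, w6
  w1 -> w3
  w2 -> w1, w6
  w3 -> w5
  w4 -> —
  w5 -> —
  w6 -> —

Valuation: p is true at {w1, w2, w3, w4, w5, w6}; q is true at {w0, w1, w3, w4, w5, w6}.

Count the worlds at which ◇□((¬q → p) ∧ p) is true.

4

w0: successors {w1, w2, w6}; □((¬q → p) ∧ p) there: w1:T, w2:T, w6:T. ✓
w1: successors {w3}; □((¬q → p) ∧ p) there: w3:T. ✓
w2: successors {w1, w6}; □((¬q → p) ∧ p) there: w1:T, w6:T. ✓
w3: successors {w5}; □((¬q → p) ∧ p) there: w5:T. ✓
w4: no successors, so ◇□((¬q → p) ∧ p) fails. ✗
w5: no successors, so ◇□((¬q → p) ∧ p) fails. ✗
w6: no successors, so ◇□((¬q → p) ∧ p) fails. ✗
Satisfying worlds: {w0, w1, w2, w3}.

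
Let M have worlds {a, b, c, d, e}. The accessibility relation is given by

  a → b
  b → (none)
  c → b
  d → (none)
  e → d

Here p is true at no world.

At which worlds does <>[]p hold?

{a, c, e}

a: successors {b}; []p there: b:T. ✓
b: no successors, so <>[]p fails. ✗
c: successors {b}; []p there: b:T. ✓
d: no successors, so <>[]p fails. ✗
e: successors {d}; []p there: d:T. ✓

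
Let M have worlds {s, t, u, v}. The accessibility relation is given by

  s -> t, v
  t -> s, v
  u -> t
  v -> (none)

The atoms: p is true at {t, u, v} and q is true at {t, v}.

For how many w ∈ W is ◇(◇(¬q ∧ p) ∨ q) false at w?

s: successors {t, v}; ◇(¬q ∧ p) ∨ q there: t:T, v:T. ✓
t: successors {s, v}; ◇(¬q ∧ p) ∨ q there: s:F, v:T. ✓
u: successors {t}; ◇(¬q ∧ p) ∨ q there: t:T. ✓
v: no successors, so ◇(◇(¬q ∧ p) ∨ q) fails. ✗
Satisfying worlds: {s, t, u}.
So ◇(◇(¬q ∧ p) ∨ q) fails at the other 1 world.

1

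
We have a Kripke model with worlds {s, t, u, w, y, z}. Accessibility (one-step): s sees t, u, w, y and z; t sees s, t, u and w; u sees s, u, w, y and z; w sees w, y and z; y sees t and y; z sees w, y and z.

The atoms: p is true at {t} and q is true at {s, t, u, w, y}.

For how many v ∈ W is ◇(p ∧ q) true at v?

3

s: successors {t, u, w, y, z}; p ∧ q there: t:T, u:F, w:F, y:F, z:F. ✓
t: successors {s, t, u, w}; p ∧ q there: s:F, t:T, u:F, w:F. ✓
u: successors {s, u, w, y, z}; p ∧ q there: s:F, u:F, w:F, y:F, z:F. ✗
w: successors {w, y, z}; p ∧ q there: w:F, y:F, z:F. ✗
y: successors {t, y}; p ∧ q there: t:T, y:F. ✓
z: successors {w, y, z}; p ∧ q there: w:F, y:F, z:F. ✗
Satisfying worlds: {s, t, y}.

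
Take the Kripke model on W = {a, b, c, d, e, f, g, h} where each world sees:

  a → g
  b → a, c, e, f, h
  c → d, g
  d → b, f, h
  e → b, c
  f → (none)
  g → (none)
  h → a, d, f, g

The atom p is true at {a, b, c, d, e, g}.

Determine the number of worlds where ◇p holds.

6

a: successors {g}; p there: g:T. ✓
b: successors {a, c, e, f, h}; p there: a:T, c:T, e:T, f:F, h:F. ✓
c: successors {d, g}; p there: d:T, g:T. ✓
d: successors {b, f, h}; p there: b:T, f:F, h:F. ✓
e: successors {b, c}; p there: b:T, c:T. ✓
f: no successors, so ◇p fails. ✗
g: no successors, so ◇p fails. ✗
h: successors {a, d, f, g}; p there: a:T, d:T, f:F, g:T. ✓
Satisfying worlds: {a, b, c, d, e, h}.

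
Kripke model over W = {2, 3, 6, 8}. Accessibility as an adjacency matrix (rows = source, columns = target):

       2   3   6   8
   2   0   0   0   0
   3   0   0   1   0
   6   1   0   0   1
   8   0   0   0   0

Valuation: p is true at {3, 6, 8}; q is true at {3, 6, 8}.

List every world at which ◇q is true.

2: no successors, so ◇q fails. ✗
3: successors {6}; q there: 6:T. ✓
6: successors {2, 8}; q there: 2:F, 8:T. ✓
8: no successors, so ◇q fails. ✗

{3, 6}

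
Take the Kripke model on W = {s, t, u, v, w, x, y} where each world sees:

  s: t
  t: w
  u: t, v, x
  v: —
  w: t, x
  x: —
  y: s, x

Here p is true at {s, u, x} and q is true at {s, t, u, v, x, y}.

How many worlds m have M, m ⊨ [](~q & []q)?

s: successors {t}; ~q & []q there: t:F. ✗
t: successors {w}; ~q & []q there: w:T. ✓
u: successors {t, v, x}; ~q & []q there: t:F, v:F, x:F. ✗
v: no successors, so [](~q & []q) holds vacuously. ✓
w: successors {t, x}; ~q & []q there: t:F, x:F. ✗
x: no successors, so [](~q & []q) holds vacuously. ✓
y: successors {s, x}; ~q & []q there: s:F, x:F. ✗
Satisfying worlds: {t, v, x}.

3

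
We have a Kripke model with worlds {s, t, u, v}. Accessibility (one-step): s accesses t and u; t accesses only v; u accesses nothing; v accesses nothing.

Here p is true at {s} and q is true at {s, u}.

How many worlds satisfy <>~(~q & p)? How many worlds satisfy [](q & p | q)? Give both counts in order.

2 and 2

For <>~(~q & p):
s: successors {t, u}; ~(~q & p) there: t:T, u:T. ✓
t: successors {v}; ~(~q & p) there: v:T. ✓
u: no successors, so <>~(~q & p) fails. ✗
v: no successors, so <>~(~q & p) fails. ✗
— 2 worlds.
For [](q & p | q):
s: successors {t, u}; q & p | q there: t:F, u:T. ✗
t: successors {v}; q & p | q there: v:F. ✗
u: no successors, so [](q & p | q) holds vacuously. ✓
v: no successors, so [](q & p | q) holds vacuously. ✓
— 2 worlds.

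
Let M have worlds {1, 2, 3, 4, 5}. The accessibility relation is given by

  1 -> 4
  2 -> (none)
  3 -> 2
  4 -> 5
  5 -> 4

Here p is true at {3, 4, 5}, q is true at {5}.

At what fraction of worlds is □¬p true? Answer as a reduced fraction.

1: successors {4}; ¬p there: 4:F. ✗
2: no successors, so □¬p holds vacuously. ✓
3: successors {2}; ¬p there: 2:T. ✓
4: successors {5}; ¬p there: 5:F. ✗
5: successors {4}; ¬p there: 4:F. ✗
That's 2 of 5 worlds, so 2/5.

2/5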